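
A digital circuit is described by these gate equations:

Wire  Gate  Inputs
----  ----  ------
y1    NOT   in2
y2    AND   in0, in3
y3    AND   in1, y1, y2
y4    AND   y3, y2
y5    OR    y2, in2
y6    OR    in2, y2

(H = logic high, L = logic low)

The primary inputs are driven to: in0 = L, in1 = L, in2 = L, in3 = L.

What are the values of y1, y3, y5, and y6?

y1 = H; y3 = L; y5 = L; y6 = L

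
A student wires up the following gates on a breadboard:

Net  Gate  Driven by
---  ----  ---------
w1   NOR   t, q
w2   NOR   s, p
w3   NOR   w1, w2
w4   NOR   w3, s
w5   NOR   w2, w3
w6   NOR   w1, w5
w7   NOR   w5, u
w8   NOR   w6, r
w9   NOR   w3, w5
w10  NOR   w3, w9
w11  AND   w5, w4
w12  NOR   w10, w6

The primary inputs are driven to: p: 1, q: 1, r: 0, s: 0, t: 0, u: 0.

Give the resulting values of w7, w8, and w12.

w7 = 1  w8 = 0  w12 = 0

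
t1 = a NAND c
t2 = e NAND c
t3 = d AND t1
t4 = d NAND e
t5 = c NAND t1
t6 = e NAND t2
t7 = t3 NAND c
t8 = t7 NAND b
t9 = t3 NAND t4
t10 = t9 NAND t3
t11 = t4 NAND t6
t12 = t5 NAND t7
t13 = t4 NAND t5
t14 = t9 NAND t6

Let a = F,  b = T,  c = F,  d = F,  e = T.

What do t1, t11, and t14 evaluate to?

t1 = T, t11 = T, t14 = T

t1 = a NAND c = F NAND F = T
t2 = e NAND c = T NAND F = T
t3 = d AND t1 = F AND T = F
t4 = d NAND e = F NAND T = T
t6 = e NAND t2 = T NAND T = F
t9 = t3 NAND t4 = F NAND T = T
t11 = t4 NAND t6 = T NAND F = T
t14 = t9 NAND t6 = T NAND F = T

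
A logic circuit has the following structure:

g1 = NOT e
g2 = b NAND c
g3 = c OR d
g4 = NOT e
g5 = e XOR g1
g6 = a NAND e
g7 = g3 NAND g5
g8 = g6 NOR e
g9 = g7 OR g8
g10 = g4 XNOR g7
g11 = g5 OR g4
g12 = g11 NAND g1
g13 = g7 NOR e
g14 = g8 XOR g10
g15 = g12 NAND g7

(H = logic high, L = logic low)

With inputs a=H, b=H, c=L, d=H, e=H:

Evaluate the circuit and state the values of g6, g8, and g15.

g1 = NOT e = NOT H = L
g3 = c OR d = L OR H = H
g4 = NOT e = NOT H = L
g5 = e XOR g1 = H XOR L = H
g6 = a NAND e = H NAND H = L
g7 = g3 NAND g5 = H NAND H = L
g8 = g6 NOR e = L NOR H = L
g11 = g5 OR g4 = H OR L = H
g12 = g11 NAND g1 = H NAND L = H
g15 = g12 NAND g7 = H NAND L = H

g6 = L, g8 = L, g15 = H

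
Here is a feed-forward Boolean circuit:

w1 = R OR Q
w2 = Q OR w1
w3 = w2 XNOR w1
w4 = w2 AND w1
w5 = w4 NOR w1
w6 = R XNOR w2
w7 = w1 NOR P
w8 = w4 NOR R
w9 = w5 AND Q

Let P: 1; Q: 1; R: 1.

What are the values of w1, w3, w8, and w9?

w1 = 1, w3 = 1, w8 = 0, w9 = 0

w1 = R OR Q = 1 OR 1 = 1
w2 = Q OR w1 = 1 OR 1 = 1
w3 = w2 XNOR w1 = 1 XNOR 1 = 1
w4 = w2 AND w1 = 1 AND 1 = 1
w5 = w4 NOR w1 = 1 NOR 1 = 0
w8 = w4 NOR R = 1 NOR 1 = 0
w9 = w5 AND Q = 0 AND 1 = 0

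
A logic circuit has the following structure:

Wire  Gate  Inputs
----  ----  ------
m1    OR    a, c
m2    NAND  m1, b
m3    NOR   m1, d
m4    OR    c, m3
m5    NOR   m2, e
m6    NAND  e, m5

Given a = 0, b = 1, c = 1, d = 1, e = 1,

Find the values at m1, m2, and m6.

m1 = a OR c = 0 OR 1 = 1
m2 = m1 NAND b = 1 NAND 1 = 0
m5 = m2 NOR e = 0 NOR 1 = 0
m6 = e NAND m5 = 1 NAND 0 = 1

m1 = 1  m2 = 0  m6 = 1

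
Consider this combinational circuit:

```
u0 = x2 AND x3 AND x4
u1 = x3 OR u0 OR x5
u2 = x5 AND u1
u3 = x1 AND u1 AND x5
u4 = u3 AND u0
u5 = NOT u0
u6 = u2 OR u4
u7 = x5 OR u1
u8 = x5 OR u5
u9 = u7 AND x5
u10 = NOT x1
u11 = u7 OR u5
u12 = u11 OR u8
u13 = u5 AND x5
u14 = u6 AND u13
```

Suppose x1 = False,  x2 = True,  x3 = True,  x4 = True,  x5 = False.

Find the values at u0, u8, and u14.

u0 = True, u8 = False, u14 = False

u0 = x2 AND x3 AND x4 = True AND True AND True = True
u1 = x3 OR u0 OR x5 = True OR True OR False = True
u2 = x5 AND u1 = False AND True = False
u3 = x1 AND u1 AND x5 = False AND True AND False = False
u4 = u3 AND u0 = False AND True = False
u5 = NOT u0 = NOT True = False
u6 = u2 OR u4 = False OR False = False
u8 = x5 OR u5 = False OR False = False
u13 = u5 AND x5 = False AND False = False
u14 = u6 AND u13 = False AND False = False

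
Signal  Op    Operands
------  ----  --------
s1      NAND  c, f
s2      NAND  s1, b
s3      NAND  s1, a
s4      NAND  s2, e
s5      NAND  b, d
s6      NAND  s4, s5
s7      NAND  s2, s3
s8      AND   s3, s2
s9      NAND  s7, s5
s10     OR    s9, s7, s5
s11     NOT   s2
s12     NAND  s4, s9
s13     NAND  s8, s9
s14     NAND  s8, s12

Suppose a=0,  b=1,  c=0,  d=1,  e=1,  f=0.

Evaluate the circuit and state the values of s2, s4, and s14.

s2 = 0, s4 = 1, s14 = 1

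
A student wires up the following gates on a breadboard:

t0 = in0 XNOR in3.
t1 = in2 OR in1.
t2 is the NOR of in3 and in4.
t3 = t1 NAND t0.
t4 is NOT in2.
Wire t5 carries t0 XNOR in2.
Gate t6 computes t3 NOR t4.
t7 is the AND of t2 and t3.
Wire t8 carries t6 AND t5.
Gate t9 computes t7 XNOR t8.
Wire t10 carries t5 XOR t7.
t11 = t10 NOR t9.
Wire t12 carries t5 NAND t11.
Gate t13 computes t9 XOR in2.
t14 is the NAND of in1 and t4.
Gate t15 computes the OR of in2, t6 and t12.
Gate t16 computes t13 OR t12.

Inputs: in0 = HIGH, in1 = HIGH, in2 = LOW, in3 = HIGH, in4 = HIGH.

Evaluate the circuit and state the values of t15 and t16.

t15 = HIGH, t16 = HIGH

t0 = in0 XNOR in3 = HIGH XNOR HIGH = HIGH
t1 = in2 OR in1 = LOW OR HIGH = HIGH
t2 = in3 NOR in4 = HIGH NOR HIGH = LOW
t3 = t1 NAND t0 = HIGH NAND HIGH = LOW
t4 = NOT in2 = NOT LOW = HIGH
t5 = t0 XNOR in2 = HIGH XNOR LOW = LOW
t6 = t3 NOR t4 = LOW NOR HIGH = LOW
t7 = t2 AND t3 = LOW AND LOW = LOW
t8 = t6 AND t5 = LOW AND LOW = LOW
t9 = t7 XNOR t8 = LOW XNOR LOW = HIGH
t10 = t5 XOR t7 = LOW XOR LOW = LOW
t11 = t10 NOR t9 = LOW NOR HIGH = LOW
t12 = t5 NAND t11 = LOW NAND LOW = HIGH
t13 = t9 XOR in2 = HIGH XOR LOW = HIGH
t15 = in2 OR t6 OR t12 = LOW OR LOW OR HIGH = HIGH
t16 = t13 OR t12 = HIGH OR HIGH = HIGH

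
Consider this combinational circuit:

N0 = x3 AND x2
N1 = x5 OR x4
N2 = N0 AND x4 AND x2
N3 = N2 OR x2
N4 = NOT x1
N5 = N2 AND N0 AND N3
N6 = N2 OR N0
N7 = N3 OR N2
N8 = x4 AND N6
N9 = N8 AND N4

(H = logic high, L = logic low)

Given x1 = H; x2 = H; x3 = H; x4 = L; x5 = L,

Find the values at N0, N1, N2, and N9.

N0 = H  N1 = L  N2 = L  N9 = L

N0 = x3 AND x2 = H AND H = H
N1 = x5 OR x4 = L OR L = L
N2 = N0 AND x4 AND x2 = H AND L AND H = L
N4 = NOT x1 = NOT H = L
N6 = N2 OR N0 = L OR H = H
N8 = x4 AND N6 = L AND H = L
N9 = N8 AND N4 = L AND L = L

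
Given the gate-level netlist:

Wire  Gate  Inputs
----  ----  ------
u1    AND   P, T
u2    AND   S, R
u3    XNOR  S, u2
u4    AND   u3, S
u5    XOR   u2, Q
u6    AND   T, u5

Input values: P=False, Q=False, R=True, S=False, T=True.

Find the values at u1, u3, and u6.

u1 = P AND T = False AND True = False
u2 = S AND R = False AND True = False
u3 = S XNOR u2 = False XNOR False = True
u5 = u2 XOR Q = False XOR False = False
u6 = T AND u5 = True AND False = False

u1 = False  u3 = True  u6 = False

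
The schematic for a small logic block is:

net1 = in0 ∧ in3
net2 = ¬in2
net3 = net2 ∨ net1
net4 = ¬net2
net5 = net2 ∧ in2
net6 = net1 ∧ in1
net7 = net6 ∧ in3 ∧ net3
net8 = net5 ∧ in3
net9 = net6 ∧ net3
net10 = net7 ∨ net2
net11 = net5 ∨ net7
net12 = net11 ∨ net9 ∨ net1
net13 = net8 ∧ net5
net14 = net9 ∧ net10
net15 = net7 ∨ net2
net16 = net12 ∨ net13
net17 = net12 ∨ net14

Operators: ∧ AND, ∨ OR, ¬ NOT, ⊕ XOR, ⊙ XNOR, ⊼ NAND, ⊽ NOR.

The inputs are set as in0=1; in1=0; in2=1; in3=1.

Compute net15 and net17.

net15 = 0, net17 = 1

net1 = in0 AND in3 = 1 AND 1 = 1
net2 = NOT in2 = NOT 1 = 0
net3 = net2 OR net1 = 0 OR 1 = 1
net5 = net2 AND in2 = 0 AND 1 = 0
net6 = net1 AND in1 = 1 AND 0 = 0
net7 = net6 AND in3 AND net3 = 0 AND 1 AND 1 = 0
net9 = net6 AND net3 = 0 AND 1 = 0
net10 = net7 OR net2 = 0 OR 0 = 0
net11 = net5 OR net7 = 0 OR 0 = 0
net12 = net11 OR net9 OR net1 = 0 OR 0 OR 1 = 1
net14 = net9 AND net10 = 0 AND 0 = 0
net15 = net7 OR net2 = 0 OR 0 = 0
net17 = net12 OR net14 = 1 OR 0 = 1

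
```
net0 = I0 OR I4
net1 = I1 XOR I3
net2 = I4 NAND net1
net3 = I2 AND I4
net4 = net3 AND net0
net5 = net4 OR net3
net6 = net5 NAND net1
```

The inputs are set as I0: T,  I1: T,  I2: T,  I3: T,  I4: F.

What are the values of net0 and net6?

net0 = I0 OR I4 = T OR F = T
net1 = I1 XOR I3 = T XOR T = F
net3 = I2 AND I4 = T AND F = F
net4 = net3 AND net0 = F AND T = F
net5 = net4 OR net3 = F OR F = F
net6 = net5 NAND net1 = F NAND F = T

net0 = T; net6 = T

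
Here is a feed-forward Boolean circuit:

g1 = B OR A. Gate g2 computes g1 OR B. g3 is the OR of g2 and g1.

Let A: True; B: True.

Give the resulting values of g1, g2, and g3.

g1 = True  g2 = True  g3 = True

g1 = B OR A = True OR True = True
g2 = g1 OR B = True OR True = True
g3 = g2 OR g1 = True OR True = True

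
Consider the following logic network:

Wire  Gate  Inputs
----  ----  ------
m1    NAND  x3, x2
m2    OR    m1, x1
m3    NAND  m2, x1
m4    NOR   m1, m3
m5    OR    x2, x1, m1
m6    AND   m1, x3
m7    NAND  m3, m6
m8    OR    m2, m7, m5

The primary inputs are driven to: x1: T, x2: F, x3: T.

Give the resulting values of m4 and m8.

m1 = x3 NAND x2 = T NAND F = T
m2 = m1 OR x1 = T OR T = T
m3 = m2 NAND x1 = T NAND T = F
m4 = m1 NOR m3 = T NOR F = F
m5 = x2 OR x1 OR m1 = F OR T OR T = T
m6 = m1 AND x3 = T AND T = T
m7 = m3 NAND m6 = F NAND T = T
m8 = m2 OR m7 OR m5 = T OR T OR T = T

m4 = F, m8 = T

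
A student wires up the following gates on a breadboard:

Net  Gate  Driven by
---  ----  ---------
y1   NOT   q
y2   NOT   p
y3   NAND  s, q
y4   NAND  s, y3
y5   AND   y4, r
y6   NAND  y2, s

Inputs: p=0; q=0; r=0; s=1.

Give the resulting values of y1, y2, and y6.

y1 = 1, y2 = 1, y6 = 0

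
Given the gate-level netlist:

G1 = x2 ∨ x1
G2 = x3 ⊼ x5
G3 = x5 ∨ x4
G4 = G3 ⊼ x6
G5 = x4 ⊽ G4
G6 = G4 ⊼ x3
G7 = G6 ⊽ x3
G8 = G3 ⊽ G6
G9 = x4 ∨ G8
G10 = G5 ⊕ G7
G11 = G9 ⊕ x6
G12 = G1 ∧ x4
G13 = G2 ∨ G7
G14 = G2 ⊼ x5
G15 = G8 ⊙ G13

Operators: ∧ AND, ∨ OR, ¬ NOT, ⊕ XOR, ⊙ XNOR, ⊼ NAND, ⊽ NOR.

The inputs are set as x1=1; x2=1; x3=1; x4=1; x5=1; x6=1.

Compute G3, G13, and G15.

G2 = x3 NAND x5 = 1 NAND 1 = 0
G3 = x5 OR x4 = 1 OR 1 = 1
G4 = G3 NAND x6 = 1 NAND 1 = 0
G6 = G4 NAND x3 = 0 NAND 1 = 1
G7 = G6 NOR x3 = 1 NOR 1 = 0
G8 = G3 NOR G6 = 1 NOR 1 = 0
G13 = G2 OR G7 = 0 OR 0 = 0
G15 = G8 XNOR G13 = 0 XNOR 0 = 1

G3 = 1; G13 = 0; G15 = 1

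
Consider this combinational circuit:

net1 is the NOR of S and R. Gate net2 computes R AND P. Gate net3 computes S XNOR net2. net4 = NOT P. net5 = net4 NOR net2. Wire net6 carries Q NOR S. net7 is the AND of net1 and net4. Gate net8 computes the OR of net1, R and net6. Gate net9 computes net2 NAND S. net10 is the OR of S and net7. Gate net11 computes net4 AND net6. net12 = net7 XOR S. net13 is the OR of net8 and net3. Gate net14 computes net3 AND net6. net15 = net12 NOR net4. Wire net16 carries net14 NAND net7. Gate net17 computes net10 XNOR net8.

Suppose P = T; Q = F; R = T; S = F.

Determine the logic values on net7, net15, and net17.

net7 = F, net15 = T, net17 = F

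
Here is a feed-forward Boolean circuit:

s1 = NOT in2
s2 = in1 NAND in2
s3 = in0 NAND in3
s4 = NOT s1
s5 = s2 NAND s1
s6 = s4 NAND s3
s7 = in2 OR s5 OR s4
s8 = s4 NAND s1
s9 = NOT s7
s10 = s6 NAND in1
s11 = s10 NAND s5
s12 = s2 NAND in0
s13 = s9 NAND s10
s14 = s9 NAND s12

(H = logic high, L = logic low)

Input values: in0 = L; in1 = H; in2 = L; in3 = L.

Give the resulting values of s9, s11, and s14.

s9 = H  s11 = H  s14 = L

s1 = NOT in2 = NOT L = H
s2 = in1 NAND in2 = H NAND L = H
s3 = in0 NAND in3 = L NAND L = H
s4 = NOT s1 = NOT H = L
s5 = s2 NAND s1 = H NAND H = L
s6 = s4 NAND s3 = L NAND H = H
s7 = in2 OR s5 OR s4 = L OR L OR L = L
s9 = NOT s7 = NOT L = H
s10 = s6 NAND in1 = H NAND H = L
s11 = s10 NAND s5 = L NAND L = H
s12 = s2 NAND in0 = H NAND L = H
s14 = s9 NAND s12 = H NAND H = L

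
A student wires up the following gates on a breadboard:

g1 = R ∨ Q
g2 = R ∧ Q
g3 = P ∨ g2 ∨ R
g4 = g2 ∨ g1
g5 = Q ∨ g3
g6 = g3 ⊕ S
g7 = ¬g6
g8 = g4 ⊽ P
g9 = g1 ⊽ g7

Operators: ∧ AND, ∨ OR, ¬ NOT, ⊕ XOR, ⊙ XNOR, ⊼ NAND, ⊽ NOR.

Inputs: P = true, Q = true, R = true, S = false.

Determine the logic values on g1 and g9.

g1 = R OR Q = true OR true = true
g2 = R AND Q = true AND true = true
g3 = P OR g2 OR R = true OR true OR true = true
g6 = g3 XOR S = true XOR false = true
g7 = NOT g6 = NOT true = false
g9 = g1 NOR g7 = true NOR false = false

g1 = true, g9 = false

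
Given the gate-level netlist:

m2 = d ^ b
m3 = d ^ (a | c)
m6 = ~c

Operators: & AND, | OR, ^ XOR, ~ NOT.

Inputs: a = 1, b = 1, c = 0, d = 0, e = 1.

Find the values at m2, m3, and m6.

m2 = 1, m3 = 1, m6 = 1

m2 = 0 ^ 1 = 1
m3 = 0 ^ (1 | 0) = 1
m6 = ~0 = 1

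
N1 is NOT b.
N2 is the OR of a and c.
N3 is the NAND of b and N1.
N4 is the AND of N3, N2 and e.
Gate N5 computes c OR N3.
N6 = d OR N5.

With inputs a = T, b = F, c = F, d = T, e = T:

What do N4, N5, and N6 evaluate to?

N1 = NOT b = NOT F = T
N2 = a OR c = T OR F = T
N3 = b NAND N1 = F NAND T = T
N4 = N3 AND N2 AND e = T AND T AND T = T
N5 = c OR N3 = F OR T = T
N6 = d OR N5 = T OR T = T

N4 = T, N5 = T, N6 = T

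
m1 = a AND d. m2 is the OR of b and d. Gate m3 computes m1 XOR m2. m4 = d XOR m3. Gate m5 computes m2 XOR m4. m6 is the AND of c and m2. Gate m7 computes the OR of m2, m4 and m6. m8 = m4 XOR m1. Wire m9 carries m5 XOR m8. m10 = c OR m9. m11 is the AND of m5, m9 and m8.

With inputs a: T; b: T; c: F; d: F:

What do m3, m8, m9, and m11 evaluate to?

m3 = T  m8 = T  m9 = T  m11 = F

m1 = a AND d = T AND F = F
m2 = b OR d = T OR F = T
m3 = m1 XOR m2 = F XOR T = T
m4 = d XOR m3 = F XOR T = T
m5 = m2 XOR m4 = T XOR T = F
m8 = m4 XOR m1 = T XOR F = T
m9 = m5 XOR m8 = F XOR T = T
m11 = m5 AND m9 AND m8 = F AND T AND T = F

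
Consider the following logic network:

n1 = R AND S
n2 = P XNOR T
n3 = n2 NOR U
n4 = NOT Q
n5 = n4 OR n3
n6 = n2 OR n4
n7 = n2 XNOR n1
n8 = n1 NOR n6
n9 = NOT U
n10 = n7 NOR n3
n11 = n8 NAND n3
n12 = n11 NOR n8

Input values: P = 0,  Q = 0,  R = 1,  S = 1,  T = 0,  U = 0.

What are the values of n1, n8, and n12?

n1 = R AND S = 1 AND 1 = 1
n2 = P XNOR T = 0 XNOR 0 = 1
n3 = n2 NOR U = 1 NOR 0 = 0
n4 = NOT Q = NOT 0 = 1
n6 = n2 OR n4 = 1 OR 1 = 1
n8 = n1 NOR n6 = 1 NOR 1 = 0
n11 = n8 NAND n3 = 0 NAND 0 = 1
n12 = n11 NOR n8 = 1 NOR 0 = 0

n1 = 1; n8 = 0; n12 = 0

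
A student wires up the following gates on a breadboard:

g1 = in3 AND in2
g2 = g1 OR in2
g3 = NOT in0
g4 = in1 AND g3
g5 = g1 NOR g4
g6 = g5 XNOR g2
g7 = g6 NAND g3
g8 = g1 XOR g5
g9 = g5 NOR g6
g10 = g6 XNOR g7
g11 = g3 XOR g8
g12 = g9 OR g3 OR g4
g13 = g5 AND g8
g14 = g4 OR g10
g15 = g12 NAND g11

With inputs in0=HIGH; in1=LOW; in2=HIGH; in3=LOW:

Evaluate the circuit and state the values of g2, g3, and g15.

g1 = in3 AND in2 = LOW AND HIGH = LOW
g2 = g1 OR in2 = LOW OR HIGH = HIGH
g3 = NOT in0 = NOT HIGH = LOW
g4 = in1 AND g3 = LOW AND LOW = LOW
g5 = g1 NOR g4 = LOW NOR LOW = HIGH
g6 = g5 XNOR g2 = HIGH XNOR HIGH = HIGH
g8 = g1 XOR g5 = LOW XOR HIGH = HIGH
g9 = g5 NOR g6 = HIGH NOR HIGH = LOW
g11 = g3 XOR g8 = LOW XOR HIGH = HIGH
g12 = g9 OR g3 OR g4 = LOW OR LOW OR LOW = LOW
g15 = g12 NAND g11 = LOW NAND HIGH = HIGH

g2 = HIGH; g3 = LOW; g15 = HIGH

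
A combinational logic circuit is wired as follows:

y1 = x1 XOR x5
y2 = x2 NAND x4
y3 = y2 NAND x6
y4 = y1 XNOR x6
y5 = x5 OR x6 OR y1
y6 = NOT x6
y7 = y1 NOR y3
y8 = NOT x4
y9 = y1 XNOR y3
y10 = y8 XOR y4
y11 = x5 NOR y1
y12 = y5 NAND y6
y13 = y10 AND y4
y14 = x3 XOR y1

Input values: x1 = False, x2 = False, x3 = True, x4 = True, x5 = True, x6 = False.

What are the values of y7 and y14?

y7 = False; y14 = False

y1 = x1 XOR x5 = False XOR True = True
y2 = x2 NAND x4 = False NAND True = True
y3 = y2 NAND x6 = True NAND False = True
y7 = y1 NOR y3 = True NOR True = False
y14 = x3 XOR y1 = True XOR True = False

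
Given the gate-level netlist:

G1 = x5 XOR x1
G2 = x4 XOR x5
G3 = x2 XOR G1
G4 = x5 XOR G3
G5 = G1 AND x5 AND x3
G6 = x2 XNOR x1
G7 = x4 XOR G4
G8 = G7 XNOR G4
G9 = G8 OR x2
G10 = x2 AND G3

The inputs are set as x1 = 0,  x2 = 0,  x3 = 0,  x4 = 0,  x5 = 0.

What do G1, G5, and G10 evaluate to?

G1 = 0; G5 = 0; G10 = 0

G1 = x5 XOR x1 = 0 XOR 0 = 0
G3 = x2 XOR G1 = 0 XOR 0 = 0
G5 = G1 AND x5 AND x3 = 0 AND 0 AND 0 = 0
G10 = x2 AND G3 = 0 AND 0 = 0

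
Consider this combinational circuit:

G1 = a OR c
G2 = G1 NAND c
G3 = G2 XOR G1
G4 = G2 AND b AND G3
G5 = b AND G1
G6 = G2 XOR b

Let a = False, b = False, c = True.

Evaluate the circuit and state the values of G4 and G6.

G4 = False  G6 = False

G1 = a OR c = False OR True = True
G2 = G1 NAND c = True NAND True = False
G3 = G2 XOR G1 = False XOR True = True
G4 = G2 AND b AND G3 = False AND False AND True = False
G6 = G2 XOR b = False XOR False = False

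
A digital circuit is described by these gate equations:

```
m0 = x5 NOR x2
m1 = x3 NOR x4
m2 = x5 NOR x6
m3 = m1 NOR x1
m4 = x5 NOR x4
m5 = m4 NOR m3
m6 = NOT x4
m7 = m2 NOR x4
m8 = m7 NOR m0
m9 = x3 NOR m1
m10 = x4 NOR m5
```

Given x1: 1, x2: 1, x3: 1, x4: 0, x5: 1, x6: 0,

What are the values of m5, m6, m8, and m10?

m0 = x5 NOR x2 = 1 NOR 1 = 0
m1 = x3 NOR x4 = 1 NOR 0 = 0
m2 = x5 NOR x6 = 1 NOR 0 = 0
m3 = m1 NOR x1 = 0 NOR 1 = 0
m4 = x5 NOR x4 = 1 NOR 0 = 0
m5 = m4 NOR m3 = 0 NOR 0 = 1
m6 = NOT x4 = NOT 0 = 1
m7 = m2 NOR x4 = 0 NOR 0 = 1
m8 = m7 NOR m0 = 1 NOR 0 = 0
m10 = x4 NOR m5 = 0 NOR 1 = 0

m5 = 1, m6 = 1, m8 = 0, m10 = 0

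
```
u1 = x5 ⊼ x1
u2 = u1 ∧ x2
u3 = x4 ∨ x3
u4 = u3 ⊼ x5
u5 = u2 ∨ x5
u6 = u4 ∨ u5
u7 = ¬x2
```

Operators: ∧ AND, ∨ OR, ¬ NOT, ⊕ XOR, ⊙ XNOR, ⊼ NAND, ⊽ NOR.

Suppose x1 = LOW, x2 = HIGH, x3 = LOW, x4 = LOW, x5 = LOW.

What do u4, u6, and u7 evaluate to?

u4 = HIGH; u6 = HIGH; u7 = LOW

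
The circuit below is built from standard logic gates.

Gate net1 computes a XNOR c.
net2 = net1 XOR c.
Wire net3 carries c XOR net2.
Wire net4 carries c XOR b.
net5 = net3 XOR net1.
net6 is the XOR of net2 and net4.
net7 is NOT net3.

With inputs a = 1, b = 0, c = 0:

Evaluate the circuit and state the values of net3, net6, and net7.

net3 = 0, net6 = 0, net7 = 1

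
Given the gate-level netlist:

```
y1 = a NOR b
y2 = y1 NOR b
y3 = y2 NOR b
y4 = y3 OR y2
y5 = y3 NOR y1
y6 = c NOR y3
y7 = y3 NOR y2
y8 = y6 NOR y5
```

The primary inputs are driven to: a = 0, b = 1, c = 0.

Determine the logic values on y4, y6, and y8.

y4 = 0; y6 = 1; y8 = 0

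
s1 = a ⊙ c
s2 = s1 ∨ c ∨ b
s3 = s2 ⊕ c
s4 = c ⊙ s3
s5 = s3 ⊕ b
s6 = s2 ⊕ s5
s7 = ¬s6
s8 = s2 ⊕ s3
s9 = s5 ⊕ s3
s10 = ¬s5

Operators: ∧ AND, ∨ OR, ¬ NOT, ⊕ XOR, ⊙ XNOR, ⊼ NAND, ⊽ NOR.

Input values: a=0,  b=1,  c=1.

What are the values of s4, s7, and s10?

s4 = 0, s7 = 1, s10 = 0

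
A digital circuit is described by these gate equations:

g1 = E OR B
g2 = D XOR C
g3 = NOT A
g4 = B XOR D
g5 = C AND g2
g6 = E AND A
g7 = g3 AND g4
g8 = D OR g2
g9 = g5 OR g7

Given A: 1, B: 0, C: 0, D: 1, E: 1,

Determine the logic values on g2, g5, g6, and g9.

g2 = D XOR C = 1 XOR 0 = 1
g3 = NOT A = NOT 1 = 0
g4 = B XOR D = 0 XOR 1 = 1
g5 = C AND g2 = 0 AND 1 = 0
g6 = E AND A = 1 AND 1 = 1
g7 = g3 AND g4 = 0 AND 1 = 0
g9 = g5 OR g7 = 0 OR 0 = 0

g2 = 1  g5 = 0  g6 = 1  g9 = 0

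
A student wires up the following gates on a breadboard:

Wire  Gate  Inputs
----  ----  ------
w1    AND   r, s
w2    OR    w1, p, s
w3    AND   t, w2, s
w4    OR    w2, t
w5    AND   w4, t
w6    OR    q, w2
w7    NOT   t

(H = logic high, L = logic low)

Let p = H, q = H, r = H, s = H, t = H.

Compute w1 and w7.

w1 = H, w7 = L

w1 = r AND s = H AND H = H
w7 = NOT t = NOT H = L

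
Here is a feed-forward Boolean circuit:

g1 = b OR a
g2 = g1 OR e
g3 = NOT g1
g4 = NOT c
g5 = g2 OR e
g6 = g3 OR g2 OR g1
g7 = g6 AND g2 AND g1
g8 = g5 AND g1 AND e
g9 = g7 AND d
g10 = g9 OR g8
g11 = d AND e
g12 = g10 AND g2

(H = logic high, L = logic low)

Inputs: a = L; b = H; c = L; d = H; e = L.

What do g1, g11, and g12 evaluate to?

g1 = b OR a = H OR L = H
g2 = g1 OR e = H OR L = H
g3 = NOT g1 = NOT H = L
g5 = g2 OR e = H OR L = H
g6 = g3 OR g2 OR g1 = L OR H OR H = H
g7 = g6 AND g2 AND g1 = H AND H AND H = H
g8 = g5 AND g1 AND e = H AND H AND L = L
g9 = g7 AND d = H AND H = H
g10 = g9 OR g8 = H OR L = H
g11 = d AND e = H AND L = L
g12 = g10 AND g2 = H AND H = H

g1 = H  g11 = L  g12 = H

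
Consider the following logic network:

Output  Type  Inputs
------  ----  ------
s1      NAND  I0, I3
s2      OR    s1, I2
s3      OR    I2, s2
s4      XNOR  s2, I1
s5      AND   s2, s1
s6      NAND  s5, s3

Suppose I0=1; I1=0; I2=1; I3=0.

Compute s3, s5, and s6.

s3 = 1; s5 = 1; s6 = 0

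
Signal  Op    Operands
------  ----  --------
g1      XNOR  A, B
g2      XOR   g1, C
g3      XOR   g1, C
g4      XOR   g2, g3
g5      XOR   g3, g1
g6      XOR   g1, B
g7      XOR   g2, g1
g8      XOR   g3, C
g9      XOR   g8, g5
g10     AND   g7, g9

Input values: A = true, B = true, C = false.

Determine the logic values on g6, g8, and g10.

g6 = false, g8 = true, g10 = false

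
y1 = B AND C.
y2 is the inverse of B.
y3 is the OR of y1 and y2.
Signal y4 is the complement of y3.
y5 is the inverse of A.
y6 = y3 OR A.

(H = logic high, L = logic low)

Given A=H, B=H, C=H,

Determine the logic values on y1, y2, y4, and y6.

y1 = B AND C = H AND H = H
y2 = NOT B = NOT H = L
y3 = y1 OR y2 = H OR L = H
y4 = NOT y3 = NOT H = L
y6 = y3 OR A = H OR H = H

y1 = H; y2 = L; y4 = L; y6 = H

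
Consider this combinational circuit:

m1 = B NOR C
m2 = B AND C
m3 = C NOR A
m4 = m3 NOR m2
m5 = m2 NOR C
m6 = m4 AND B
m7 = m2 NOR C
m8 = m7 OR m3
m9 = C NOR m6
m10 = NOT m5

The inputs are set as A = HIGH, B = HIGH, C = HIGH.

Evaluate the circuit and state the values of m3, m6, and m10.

m2 = B AND C = HIGH AND HIGH = HIGH
m3 = C NOR A = HIGH NOR HIGH = LOW
m4 = m3 NOR m2 = LOW NOR HIGH = LOW
m5 = m2 NOR C = HIGH NOR HIGH = LOW
m6 = m4 AND B = LOW AND HIGH = LOW
m10 = NOT m5 = NOT LOW = HIGH

m3 = LOW, m6 = LOW, m10 = HIGH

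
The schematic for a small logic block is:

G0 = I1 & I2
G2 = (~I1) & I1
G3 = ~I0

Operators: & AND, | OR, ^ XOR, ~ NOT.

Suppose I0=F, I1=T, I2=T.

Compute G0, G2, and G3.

G0 = T, G2 = F, G3 = T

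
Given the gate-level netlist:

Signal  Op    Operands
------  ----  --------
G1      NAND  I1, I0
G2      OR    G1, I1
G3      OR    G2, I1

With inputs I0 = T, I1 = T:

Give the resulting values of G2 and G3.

G2 = T; G3 = T

G1 = I1 NAND I0 = T NAND T = F
G2 = G1 OR I1 = F OR T = T
G3 = G2 OR I1 = T OR T = T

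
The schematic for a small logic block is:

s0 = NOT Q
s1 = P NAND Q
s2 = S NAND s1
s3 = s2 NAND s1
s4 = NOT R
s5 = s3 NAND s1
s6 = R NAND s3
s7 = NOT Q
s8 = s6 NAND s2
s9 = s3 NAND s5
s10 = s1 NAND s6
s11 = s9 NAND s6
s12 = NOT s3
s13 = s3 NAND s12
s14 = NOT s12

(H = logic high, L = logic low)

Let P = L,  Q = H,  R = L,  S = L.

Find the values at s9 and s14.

s1 = P NAND Q = L NAND H = H
s2 = S NAND s1 = L NAND H = H
s3 = s2 NAND s1 = H NAND H = L
s5 = s3 NAND s1 = L NAND H = H
s9 = s3 NAND s5 = L NAND H = H
s12 = NOT s3 = NOT L = H
s14 = NOT s12 = NOT H = L

s9 = H, s14 = L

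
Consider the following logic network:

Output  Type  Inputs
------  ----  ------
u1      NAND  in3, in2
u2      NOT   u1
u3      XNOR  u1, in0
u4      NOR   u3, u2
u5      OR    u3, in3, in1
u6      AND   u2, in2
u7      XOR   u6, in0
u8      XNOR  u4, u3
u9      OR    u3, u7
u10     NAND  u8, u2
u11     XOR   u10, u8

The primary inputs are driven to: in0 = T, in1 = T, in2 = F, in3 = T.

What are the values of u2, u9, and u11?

u2 = F  u9 = T  u11 = T

u1 = in3 NAND in2 = T NAND F = T
u2 = NOT u1 = NOT T = F
u3 = u1 XNOR in0 = T XNOR T = T
u4 = u3 NOR u2 = T NOR F = F
u6 = u2 AND in2 = F AND F = F
u7 = u6 XOR in0 = F XOR T = T
u8 = u4 XNOR u3 = F XNOR T = F
u9 = u3 OR u7 = T OR T = T
u10 = u8 NAND u2 = F NAND F = T
u11 = u10 XOR u8 = T XOR F = T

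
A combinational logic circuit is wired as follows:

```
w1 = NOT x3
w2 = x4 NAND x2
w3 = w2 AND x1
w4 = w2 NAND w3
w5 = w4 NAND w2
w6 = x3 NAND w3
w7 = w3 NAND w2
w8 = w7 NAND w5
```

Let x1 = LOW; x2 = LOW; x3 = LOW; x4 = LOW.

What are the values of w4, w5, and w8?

w2 = x4 NAND x2 = LOW NAND LOW = HIGH
w3 = w2 AND x1 = HIGH AND LOW = LOW
w4 = w2 NAND w3 = HIGH NAND LOW = HIGH
w5 = w4 NAND w2 = HIGH NAND HIGH = LOW
w7 = w3 NAND w2 = LOW NAND HIGH = HIGH
w8 = w7 NAND w5 = HIGH NAND LOW = HIGH

w4 = HIGH; w5 = LOW; w8 = HIGH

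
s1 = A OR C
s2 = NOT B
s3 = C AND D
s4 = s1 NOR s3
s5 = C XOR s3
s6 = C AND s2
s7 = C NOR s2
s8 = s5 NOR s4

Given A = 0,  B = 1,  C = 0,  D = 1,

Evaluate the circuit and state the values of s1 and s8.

s1 = A OR C = 0 OR 0 = 0
s3 = C AND D = 0 AND 1 = 0
s4 = s1 NOR s3 = 0 NOR 0 = 1
s5 = C XOR s3 = 0 XOR 0 = 0
s8 = s5 NOR s4 = 0 NOR 1 = 0

s1 = 0, s8 = 0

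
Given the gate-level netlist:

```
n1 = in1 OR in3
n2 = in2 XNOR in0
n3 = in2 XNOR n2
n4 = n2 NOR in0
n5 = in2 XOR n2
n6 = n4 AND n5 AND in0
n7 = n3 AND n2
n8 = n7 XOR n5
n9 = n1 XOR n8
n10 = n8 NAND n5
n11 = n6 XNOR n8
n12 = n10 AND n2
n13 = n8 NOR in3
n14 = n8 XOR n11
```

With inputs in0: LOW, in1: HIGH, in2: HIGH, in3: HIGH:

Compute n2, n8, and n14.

n2 = LOW, n8 = HIGH, n14 = HIGH

n2 = in2 XNOR in0 = HIGH XNOR LOW = LOW
n3 = in2 XNOR n2 = HIGH XNOR LOW = LOW
n4 = n2 NOR in0 = LOW NOR LOW = HIGH
n5 = in2 XOR n2 = HIGH XOR LOW = HIGH
n6 = n4 AND n5 AND in0 = HIGH AND HIGH AND LOW = LOW
n7 = n3 AND n2 = LOW AND LOW = LOW
n8 = n7 XOR n5 = LOW XOR HIGH = HIGH
n11 = n6 XNOR n8 = LOW XNOR HIGH = LOW
n14 = n8 XOR n11 = HIGH XOR LOW = HIGH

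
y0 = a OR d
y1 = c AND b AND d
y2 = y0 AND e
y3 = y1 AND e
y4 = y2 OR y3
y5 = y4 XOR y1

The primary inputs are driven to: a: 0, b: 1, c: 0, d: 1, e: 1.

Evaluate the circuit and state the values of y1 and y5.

y0 = a OR d = 0 OR 1 = 1
y1 = c AND b AND d = 0 AND 1 AND 1 = 0
y2 = y0 AND e = 1 AND 1 = 1
y3 = y1 AND e = 0 AND 1 = 0
y4 = y2 OR y3 = 1 OR 0 = 1
y5 = y4 XOR y1 = 1 XOR 0 = 1

y1 = 0, y5 = 1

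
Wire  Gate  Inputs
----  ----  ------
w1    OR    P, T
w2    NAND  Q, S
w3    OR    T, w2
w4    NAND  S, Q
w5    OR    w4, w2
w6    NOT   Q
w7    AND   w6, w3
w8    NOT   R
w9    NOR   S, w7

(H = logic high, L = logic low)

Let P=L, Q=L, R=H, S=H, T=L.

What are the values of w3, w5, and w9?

w2 = Q NAND S = L NAND H = H
w3 = T OR w2 = L OR H = H
w4 = S NAND Q = H NAND L = H
w5 = w4 OR w2 = H OR H = H
w6 = NOT Q = NOT L = H
w7 = w6 AND w3 = H AND H = H
w9 = S NOR w7 = H NOR H = L

w3 = H, w5 = H, w9 = L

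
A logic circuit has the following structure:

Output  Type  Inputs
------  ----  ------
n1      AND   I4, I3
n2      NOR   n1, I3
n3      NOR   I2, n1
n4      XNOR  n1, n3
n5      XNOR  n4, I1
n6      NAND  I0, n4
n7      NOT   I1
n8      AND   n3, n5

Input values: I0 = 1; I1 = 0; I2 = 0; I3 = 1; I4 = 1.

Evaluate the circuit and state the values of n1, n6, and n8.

n1 = 1  n6 = 1  n8 = 0

n1 = I4 AND I3 = 1 AND 1 = 1
n3 = I2 NOR n1 = 0 NOR 1 = 0
n4 = n1 XNOR n3 = 1 XNOR 0 = 0
n5 = n4 XNOR I1 = 0 XNOR 0 = 1
n6 = I0 NAND n4 = 1 NAND 0 = 1
n8 = n3 AND n5 = 0 AND 1 = 0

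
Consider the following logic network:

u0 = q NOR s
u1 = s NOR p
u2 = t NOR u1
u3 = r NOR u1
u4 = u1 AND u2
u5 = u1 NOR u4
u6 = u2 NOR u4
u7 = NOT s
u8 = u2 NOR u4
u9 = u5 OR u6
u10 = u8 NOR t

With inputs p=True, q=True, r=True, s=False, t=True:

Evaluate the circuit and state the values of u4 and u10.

u1 = s NOR p = False NOR True = False
u2 = t NOR u1 = True NOR False = False
u4 = u1 AND u2 = False AND False = False
u8 = u2 NOR u4 = False NOR False = True
u10 = u8 NOR t = True NOR True = False

u4 = False, u10 = False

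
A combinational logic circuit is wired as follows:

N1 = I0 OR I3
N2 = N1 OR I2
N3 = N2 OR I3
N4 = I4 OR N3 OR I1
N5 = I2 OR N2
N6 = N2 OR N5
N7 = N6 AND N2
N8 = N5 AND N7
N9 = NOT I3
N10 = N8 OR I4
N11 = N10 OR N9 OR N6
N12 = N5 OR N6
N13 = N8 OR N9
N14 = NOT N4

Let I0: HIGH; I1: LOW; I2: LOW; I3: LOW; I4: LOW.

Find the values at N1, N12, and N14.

N1 = HIGH; N12 = HIGH; N14 = LOW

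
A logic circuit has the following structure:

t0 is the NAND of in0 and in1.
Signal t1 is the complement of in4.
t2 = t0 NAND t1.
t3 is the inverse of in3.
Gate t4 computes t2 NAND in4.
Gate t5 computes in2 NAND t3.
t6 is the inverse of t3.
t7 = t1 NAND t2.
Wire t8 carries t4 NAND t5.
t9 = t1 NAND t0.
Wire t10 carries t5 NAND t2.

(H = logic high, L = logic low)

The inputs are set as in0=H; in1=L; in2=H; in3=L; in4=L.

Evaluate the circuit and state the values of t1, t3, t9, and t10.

t1 = H  t3 = H  t9 = L  t10 = H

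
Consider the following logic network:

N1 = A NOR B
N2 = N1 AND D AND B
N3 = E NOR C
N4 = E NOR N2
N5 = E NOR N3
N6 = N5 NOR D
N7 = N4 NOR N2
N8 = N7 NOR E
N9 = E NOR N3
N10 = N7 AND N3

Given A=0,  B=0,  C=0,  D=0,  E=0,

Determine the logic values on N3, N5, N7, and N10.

N3 = 1; N5 = 0; N7 = 0; N10 = 0

N1 = A NOR B = 0 NOR 0 = 1
N2 = N1 AND D AND B = 1 AND 0 AND 0 = 0
N3 = E NOR C = 0 NOR 0 = 1
N4 = E NOR N2 = 0 NOR 0 = 1
N5 = E NOR N3 = 0 NOR 1 = 0
N7 = N4 NOR N2 = 1 NOR 0 = 0
N10 = N7 AND N3 = 0 AND 1 = 0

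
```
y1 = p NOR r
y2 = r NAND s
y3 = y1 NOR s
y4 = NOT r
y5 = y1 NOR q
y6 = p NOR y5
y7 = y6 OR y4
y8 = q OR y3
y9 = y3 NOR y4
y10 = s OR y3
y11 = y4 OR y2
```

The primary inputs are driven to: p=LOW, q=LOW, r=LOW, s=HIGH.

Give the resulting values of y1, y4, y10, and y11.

y1 = p NOR r = LOW NOR LOW = HIGH
y2 = r NAND s = LOW NAND HIGH = HIGH
y3 = y1 NOR s = HIGH NOR HIGH = LOW
y4 = NOT r = NOT LOW = HIGH
y10 = s OR y3 = HIGH OR LOW = HIGH
y11 = y4 OR y2 = HIGH OR HIGH = HIGH

y1 = HIGH  y4 = HIGH  y10 = HIGH  y11 = HIGH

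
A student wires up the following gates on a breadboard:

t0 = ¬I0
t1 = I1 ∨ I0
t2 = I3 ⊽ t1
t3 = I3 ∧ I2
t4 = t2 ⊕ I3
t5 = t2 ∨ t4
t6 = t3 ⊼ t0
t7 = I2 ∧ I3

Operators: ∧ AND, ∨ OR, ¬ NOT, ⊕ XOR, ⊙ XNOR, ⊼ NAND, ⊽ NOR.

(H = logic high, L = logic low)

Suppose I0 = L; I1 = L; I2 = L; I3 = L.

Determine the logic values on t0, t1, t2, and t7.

t0 = H; t1 = L; t2 = H; t7 = L

t0 = NOT I0 = NOT L = H
t1 = I1 OR I0 = L OR L = L
t2 = I3 NOR t1 = L NOR L = H
t7 = I2 AND I3 = L AND L = L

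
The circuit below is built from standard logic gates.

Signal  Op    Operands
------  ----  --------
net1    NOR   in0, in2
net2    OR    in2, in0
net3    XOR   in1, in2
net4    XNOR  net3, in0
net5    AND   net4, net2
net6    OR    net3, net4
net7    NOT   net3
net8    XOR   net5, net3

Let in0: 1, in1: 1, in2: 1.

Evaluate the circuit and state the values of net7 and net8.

net7 = 1, net8 = 0

net2 = in2 OR in0 = 1 OR 1 = 1
net3 = in1 XOR in2 = 1 XOR 1 = 0
net4 = net3 XNOR in0 = 0 XNOR 1 = 0
net5 = net4 AND net2 = 0 AND 1 = 0
net7 = NOT net3 = NOT 0 = 1
net8 = net5 XOR net3 = 0 XOR 0 = 0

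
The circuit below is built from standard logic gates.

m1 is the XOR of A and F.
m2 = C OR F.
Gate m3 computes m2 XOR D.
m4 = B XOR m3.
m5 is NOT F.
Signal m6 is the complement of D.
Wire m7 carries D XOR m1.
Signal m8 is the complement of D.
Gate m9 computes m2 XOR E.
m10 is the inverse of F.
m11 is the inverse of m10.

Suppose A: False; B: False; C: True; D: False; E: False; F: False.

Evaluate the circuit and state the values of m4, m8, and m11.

m2 = C OR F = True OR False = True
m3 = m2 XOR D = True XOR False = True
m4 = B XOR m3 = False XOR True = True
m8 = NOT D = NOT False = True
m10 = NOT F = NOT False = True
m11 = NOT m10 = NOT True = False

m4 = True  m8 = True  m11 = False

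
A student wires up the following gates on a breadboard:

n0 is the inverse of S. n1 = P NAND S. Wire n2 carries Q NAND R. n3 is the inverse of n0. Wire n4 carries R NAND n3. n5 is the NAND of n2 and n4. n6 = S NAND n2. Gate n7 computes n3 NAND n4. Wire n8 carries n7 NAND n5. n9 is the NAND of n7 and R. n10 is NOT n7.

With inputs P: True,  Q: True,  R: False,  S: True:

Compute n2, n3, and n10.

n2 = True  n3 = True  n10 = True

n0 = NOT S = NOT True = False
n2 = Q NAND R = True NAND False = True
n3 = NOT n0 = NOT False = True
n4 = R NAND n3 = False NAND True = True
n7 = n3 NAND n4 = True NAND True = False
n10 = NOT n7 = NOT False = True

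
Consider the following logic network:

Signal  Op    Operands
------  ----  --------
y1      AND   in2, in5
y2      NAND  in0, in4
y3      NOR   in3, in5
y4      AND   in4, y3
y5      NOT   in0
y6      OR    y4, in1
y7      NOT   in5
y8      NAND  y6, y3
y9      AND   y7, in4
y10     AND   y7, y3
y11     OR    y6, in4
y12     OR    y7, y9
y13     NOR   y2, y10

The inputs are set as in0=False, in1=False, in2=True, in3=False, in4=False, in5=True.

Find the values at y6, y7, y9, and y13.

y6 = False  y7 = False  y9 = False  y13 = False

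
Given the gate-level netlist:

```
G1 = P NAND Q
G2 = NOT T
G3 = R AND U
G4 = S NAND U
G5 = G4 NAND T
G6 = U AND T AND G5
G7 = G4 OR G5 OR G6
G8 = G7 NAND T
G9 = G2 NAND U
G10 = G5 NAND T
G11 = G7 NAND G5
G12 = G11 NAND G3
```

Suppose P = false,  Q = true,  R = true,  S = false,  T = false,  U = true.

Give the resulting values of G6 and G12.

G6 = false, G12 = true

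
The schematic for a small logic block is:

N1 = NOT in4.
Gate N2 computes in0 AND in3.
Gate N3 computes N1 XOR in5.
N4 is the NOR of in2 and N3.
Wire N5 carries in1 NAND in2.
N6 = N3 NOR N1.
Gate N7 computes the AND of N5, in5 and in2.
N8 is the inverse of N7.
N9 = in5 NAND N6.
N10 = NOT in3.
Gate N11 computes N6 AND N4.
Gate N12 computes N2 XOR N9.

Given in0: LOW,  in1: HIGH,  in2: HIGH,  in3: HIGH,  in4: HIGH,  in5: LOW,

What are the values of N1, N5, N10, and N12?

N1 = LOW; N5 = LOW; N10 = LOW; N12 = HIGH

N1 = NOT in4 = NOT HIGH = LOW
N2 = in0 AND in3 = LOW AND HIGH = LOW
N3 = N1 XOR in5 = LOW XOR LOW = LOW
N5 = in1 NAND in2 = HIGH NAND HIGH = LOW
N6 = N3 NOR N1 = LOW NOR LOW = HIGH
N9 = in5 NAND N6 = LOW NAND HIGH = HIGH
N10 = NOT in3 = NOT HIGH = LOW
N12 = N2 XOR N9 = LOW XOR HIGH = HIGH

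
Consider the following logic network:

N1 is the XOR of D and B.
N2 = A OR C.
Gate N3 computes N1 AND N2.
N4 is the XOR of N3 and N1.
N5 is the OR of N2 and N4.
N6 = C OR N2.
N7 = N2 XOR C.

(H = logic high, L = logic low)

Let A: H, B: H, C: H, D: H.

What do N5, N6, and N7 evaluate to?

N1 = D XOR B = H XOR H = L
N2 = A OR C = H OR H = H
N3 = N1 AND N2 = L AND H = L
N4 = N3 XOR N1 = L XOR L = L
N5 = N2 OR N4 = H OR L = H
N6 = C OR N2 = H OR H = H
N7 = N2 XOR C = H XOR H = L

N5 = H, N6 = H, N7 = L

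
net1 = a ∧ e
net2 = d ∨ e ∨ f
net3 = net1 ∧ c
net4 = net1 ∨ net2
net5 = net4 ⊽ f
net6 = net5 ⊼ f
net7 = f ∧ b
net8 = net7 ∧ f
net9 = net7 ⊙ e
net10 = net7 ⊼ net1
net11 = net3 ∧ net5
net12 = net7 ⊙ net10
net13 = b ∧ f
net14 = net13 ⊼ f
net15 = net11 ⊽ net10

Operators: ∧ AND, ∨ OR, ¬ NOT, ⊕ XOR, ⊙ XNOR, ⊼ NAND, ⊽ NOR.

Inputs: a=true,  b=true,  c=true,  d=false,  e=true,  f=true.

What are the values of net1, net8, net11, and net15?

net1 = a AND e = true AND true = true
net2 = d OR e OR f = false OR true OR true = true
net3 = net1 AND c = true AND true = true
net4 = net1 OR net2 = true OR true = true
net5 = net4 NOR f = true NOR true = false
net7 = f AND b = true AND true = true
net8 = net7 AND f = true AND true = true
net10 = net7 NAND net1 = true NAND true = false
net11 = net3 AND net5 = true AND false = false
net15 = net11 NOR net10 = false NOR false = true

net1 = true, net8 = true, net11 = false, net15 = true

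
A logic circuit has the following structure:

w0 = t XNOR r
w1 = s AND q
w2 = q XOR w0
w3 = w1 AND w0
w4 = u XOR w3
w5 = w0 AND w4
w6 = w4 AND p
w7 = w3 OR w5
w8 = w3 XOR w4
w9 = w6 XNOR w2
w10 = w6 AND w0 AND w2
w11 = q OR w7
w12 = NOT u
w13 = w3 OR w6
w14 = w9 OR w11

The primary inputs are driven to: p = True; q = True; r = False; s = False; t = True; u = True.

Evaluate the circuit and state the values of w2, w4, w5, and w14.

w2 = True  w4 = True  w5 = False  w14 = True

w0 = t XNOR r = True XNOR False = False
w1 = s AND q = False AND True = False
w2 = q XOR w0 = True XOR False = True
w3 = w1 AND w0 = False AND False = False
w4 = u XOR w3 = True XOR False = True
w5 = w0 AND w4 = False AND True = False
w6 = w4 AND p = True AND True = True
w7 = w3 OR w5 = False OR False = False
w9 = w6 XNOR w2 = True XNOR True = True
w11 = q OR w7 = True OR False = True
w14 = w9 OR w11 = True OR True = True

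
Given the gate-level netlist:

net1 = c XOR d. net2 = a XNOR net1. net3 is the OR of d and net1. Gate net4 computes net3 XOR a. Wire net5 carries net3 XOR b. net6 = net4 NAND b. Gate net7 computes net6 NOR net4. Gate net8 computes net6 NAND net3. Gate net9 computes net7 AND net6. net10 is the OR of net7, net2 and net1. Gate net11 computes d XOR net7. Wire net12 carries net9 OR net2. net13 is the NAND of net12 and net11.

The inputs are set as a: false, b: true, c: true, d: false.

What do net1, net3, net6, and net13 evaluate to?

net1 = c XOR d = true XOR false = true
net2 = a XNOR net1 = false XNOR true = false
net3 = d OR net1 = false OR true = true
net4 = net3 XOR a = true XOR false = true
net6 = net4 NAND b = true NAND true = false
net7 = net6 NOR net4 = false NOR true = false
net9 = net7 AND net6 = false AND false = false
net11 = d XOR net7 = false XOR false = false
net12 = net9 OR net2 = false OR false = false
net13 = net12 NAND net11 = false NAND false = true

net1 = true  net3 = true  net6 = false  net13 = true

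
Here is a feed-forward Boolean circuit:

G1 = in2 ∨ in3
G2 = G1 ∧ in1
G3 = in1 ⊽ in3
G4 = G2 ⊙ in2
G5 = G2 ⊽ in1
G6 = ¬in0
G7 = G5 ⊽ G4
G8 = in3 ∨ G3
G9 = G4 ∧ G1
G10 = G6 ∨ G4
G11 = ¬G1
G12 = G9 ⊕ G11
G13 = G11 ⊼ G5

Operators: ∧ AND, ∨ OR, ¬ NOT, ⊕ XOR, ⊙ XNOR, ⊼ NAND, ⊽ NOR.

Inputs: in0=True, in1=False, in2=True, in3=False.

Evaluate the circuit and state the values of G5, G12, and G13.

G5 = True  G12 = False  G13 = True

G1 = in2 OR in3 = True OR False = True
G2 = G1 AND in1 = True AND False = False
G4 = G2 XNOR in2 = False XNOR True = False
G5 = G2 NOR in1 = False NOR False = True
G9 = G4 AND G1 = False AND True = False
G11 = NOT G1 = NOT True = False
G12 = G9 XOR G11 = False XOR False = False
G13 = G11 NAND G5 = False NAND True = True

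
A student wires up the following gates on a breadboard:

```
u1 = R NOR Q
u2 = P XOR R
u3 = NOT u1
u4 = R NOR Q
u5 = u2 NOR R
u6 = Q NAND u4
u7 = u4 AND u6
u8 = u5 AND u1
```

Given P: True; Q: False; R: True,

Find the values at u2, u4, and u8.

u1 = R NOR Q = True NOR False = False
u2 = P XOR R = True XOR True = False
u4 = R NOR Q = True NOR False = False
u5 = u2 NOR R = False NOR True = False
u8 = u5 AND u1 = False AND False = False

u2 = False  u4 = False  u8 = False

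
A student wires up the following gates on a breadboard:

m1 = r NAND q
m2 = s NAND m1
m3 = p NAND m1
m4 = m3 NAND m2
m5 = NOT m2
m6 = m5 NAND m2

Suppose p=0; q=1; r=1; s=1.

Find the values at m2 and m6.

m2 = 1  m6 = 1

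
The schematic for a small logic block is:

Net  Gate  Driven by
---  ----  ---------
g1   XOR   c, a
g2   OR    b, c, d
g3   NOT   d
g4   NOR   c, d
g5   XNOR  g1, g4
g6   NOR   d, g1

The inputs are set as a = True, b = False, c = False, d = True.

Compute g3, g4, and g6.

g3 = False; g4 = False; g6 = False

g1 = c XOR a = False XOR True = True
g3 = NOT d = NOT True = False
g4 = c NOR d = False NOR True = False
g6 = d NOR g1 = True NOR True = False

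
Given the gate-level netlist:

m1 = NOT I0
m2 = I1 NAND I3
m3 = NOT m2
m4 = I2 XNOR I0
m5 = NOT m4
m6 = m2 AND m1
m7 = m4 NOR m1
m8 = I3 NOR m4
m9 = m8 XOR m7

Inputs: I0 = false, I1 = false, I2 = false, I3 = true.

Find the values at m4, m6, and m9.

m1 = NOT I0 = NOT false = true
m2 = I1 NAND I3 = false NAND true = true
m4 = I2 XNOR I0 = false XNOR false = true
m6 = m2 AND m1 = true AND true = true
m7 = m4 NOR m1 = true NOR true = false
m8 = I3 NOR m4 = true NOR true = false
m9 = m8 XOR m7 = false XOR false = false

m4 = true, m6 = true, m9 = false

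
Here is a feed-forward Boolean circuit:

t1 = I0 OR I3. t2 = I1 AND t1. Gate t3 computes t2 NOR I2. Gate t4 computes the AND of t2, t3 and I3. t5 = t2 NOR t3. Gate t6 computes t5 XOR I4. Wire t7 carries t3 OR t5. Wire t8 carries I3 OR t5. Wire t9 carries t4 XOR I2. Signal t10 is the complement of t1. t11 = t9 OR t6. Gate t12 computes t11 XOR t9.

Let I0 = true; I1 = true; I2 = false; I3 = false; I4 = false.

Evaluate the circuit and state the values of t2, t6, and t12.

t1 = I0 OR I3 = true OR false = true
t2 = I1 AND t1 = true AND true = true
t3 = t2 NOR I2 = true NOR false = false
t4 = t2 AND t3 AND I3 = true AND false AND false = false
t5 = t2 NOR t3 = true NOR false = false
t6 = t5 XOR I4 = false XOR false = false
t9 = t4 XOR I2 = false XOR false = false
t11 = t9 OR t6 = false OR false = false
t12 = t11 XOR t9 = false XOR false = false

t2 = true, t6 = false, t12 = false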